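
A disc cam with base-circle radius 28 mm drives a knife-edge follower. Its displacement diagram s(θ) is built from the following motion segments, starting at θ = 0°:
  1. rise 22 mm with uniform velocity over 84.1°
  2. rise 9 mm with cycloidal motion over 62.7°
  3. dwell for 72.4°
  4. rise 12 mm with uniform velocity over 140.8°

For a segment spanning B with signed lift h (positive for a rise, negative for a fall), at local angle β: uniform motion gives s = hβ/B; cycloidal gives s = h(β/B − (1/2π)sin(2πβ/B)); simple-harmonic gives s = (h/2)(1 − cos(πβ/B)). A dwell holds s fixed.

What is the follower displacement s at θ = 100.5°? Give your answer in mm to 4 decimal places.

seg 1 [0°–84.1°] uniform, h=22: full span → s += 22 → s = 22.0000
seg 2 [84.1°–146.8°] cycloidal, h=9: θ=100.5° here. β=16.4, B=62.7. 9·(0.2616 − sin(2π·0.2616)/(2π)) = 0.9255 → s = 22.9255

22.9255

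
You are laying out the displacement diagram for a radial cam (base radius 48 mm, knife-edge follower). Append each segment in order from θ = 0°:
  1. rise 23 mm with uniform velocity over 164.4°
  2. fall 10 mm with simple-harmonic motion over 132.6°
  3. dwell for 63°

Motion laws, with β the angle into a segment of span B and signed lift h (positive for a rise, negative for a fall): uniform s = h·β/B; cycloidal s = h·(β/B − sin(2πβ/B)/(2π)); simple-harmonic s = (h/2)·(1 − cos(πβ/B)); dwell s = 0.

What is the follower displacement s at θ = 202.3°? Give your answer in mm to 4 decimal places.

seg 1 [0°–164.4°] uniform, h=23: full span → s += 23 → s = 23.0000
seg 2 [164.4°–297°] simple-harmonic, h=-10: θ=202.3° here. β=37.9, B=132.6. -10/2·(1 − cos(π·0.2858)) = -1.8839 → s = 21.1161

21.1161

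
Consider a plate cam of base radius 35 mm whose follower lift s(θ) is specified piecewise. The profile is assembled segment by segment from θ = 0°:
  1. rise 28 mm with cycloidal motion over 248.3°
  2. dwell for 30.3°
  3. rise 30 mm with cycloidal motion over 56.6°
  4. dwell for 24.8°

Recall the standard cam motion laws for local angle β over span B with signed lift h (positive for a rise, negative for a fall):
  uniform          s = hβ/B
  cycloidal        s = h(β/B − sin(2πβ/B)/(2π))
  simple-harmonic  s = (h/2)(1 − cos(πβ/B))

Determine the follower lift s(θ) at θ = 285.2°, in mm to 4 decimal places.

seg 1 [0°–248.3°] cycloidal, h=28: full span → s += 28 → s = 28.0000
seg 2 [248.3°–278.6°] dwell: s stays 28.0000
seg 3 [278.6°–335.2°] cycloidal, h=30: θ=285.2° here. β=6.6, B=56.6. 30·(0.1166 − sin(2π·0.1166)/(2π)) = 0.3047 → s = 28.3047

28.3047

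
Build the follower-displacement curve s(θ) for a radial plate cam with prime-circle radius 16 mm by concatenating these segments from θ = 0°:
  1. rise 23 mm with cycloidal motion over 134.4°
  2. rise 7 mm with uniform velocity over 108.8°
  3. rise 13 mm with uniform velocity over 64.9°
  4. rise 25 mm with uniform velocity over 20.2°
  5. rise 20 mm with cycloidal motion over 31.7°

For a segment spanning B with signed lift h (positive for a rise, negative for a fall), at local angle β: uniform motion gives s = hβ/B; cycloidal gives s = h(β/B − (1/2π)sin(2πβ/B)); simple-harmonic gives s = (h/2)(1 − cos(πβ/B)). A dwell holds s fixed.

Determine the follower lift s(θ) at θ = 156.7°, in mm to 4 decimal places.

seg 1 [0°–134.4°] cycloidal, h=23: full span → s += 23 → s = 23.0000
seg 2 [134.4°–243.2°] uniform, h=7: θ=156.7° here. β=22.3, B=108.8. 7·22.3/108.8 = 1.4347 → s = 24.4347

24.4347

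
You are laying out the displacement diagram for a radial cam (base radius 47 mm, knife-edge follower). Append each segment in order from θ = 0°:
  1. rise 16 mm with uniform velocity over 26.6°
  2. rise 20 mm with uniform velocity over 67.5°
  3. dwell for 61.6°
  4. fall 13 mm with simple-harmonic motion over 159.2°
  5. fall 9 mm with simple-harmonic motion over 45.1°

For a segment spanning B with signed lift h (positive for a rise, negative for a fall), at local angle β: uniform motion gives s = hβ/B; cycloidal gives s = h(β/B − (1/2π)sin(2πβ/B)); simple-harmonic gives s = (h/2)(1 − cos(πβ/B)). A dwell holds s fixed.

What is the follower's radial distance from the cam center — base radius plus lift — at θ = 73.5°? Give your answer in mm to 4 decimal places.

seg 1 [0°–26.6°] uniform, h=16: full span → s += 16 → s = 16.0000
seg 2 [26.6°–94.1°] uniform, h=20: θ=73.5° here. β=46.9, B=67.5. 20·46.9/67.5 = 13.8963 → s = 29.8963
radial distance = base radius + s = 47 + 29.8963 = 76.8963

76.8963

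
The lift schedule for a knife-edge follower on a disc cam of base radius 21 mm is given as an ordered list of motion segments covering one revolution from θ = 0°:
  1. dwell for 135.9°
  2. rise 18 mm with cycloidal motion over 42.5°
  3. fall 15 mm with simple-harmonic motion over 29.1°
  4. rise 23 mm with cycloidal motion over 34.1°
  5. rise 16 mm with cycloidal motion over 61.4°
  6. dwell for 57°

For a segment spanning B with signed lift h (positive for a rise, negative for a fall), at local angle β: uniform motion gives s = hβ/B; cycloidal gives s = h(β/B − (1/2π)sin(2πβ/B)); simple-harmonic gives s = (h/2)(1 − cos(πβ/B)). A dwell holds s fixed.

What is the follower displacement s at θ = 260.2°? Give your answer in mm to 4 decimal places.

seg 1 [0°–135.9°] dwell: s stays 0.0000
seg 2 [135.9°–178.4°] cycloidal, h=18: full span → s += 18 → s = 18.0000
seg 3 [178.4°–207.5°] simple-harmonic, h=-15: full span → s += -15 → s = 3.0000
seg 4 [207.5°–241.6°] cycloidal, h=23: full span → s += 23 → s = 26.0000
seg 5 [241.6°–303°] cycloidal, h=16: θ=260.2° here. β=18.6, B=61.4. 16·(0.3029 − sin(2π·0.3029)/(2π)) = 2.4400 → s = 28.4400

28.4400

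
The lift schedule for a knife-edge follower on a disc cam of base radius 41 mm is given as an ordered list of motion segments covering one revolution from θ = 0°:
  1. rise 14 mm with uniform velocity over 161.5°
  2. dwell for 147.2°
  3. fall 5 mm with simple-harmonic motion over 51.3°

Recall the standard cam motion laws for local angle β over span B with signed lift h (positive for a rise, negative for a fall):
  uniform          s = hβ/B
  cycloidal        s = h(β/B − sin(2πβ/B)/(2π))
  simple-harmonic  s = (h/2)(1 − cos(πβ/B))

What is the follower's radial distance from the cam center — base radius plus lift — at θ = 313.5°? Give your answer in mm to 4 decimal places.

seg 1 [0°–161.5°] uniform, h=14: full span → s += 14 → s = 14.0000
seg 2 [161.5°–308.7°] dwell: s stays 14.0000
seg 3 [308.7°–360°] simple-harmonic, h=-5: θ=313.5° here. β=4.8, B=51.3. -5/2·(1 − cos(π·0.0936)) = -0.1072 → s = 13.8928
radial distance = base radius + s = 41 + 13.8928 = 54.8928

54.8928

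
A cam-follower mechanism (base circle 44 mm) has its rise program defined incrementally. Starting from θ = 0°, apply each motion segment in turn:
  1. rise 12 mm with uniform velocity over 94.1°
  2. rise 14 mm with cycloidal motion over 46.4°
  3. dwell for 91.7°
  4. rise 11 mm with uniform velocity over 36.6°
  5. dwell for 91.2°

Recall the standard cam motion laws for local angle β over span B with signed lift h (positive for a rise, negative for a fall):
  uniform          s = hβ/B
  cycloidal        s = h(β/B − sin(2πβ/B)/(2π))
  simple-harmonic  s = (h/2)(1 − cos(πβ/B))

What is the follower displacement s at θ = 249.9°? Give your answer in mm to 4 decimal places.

seg 1 [0°–94.1°] uniform, h=12: full span → s += 12 → s = 12.0000
seg 2 [94.1°–140.5°] cycloidal, h=14: full span → s += 14 → s = 26.0000
seg 3 [140.5°–232.2°] dwell: s stays 26.0000
seg 4 [232.2°–268.8°] uniform, h=11: θ=249.9° here. β=17.7, B=36.6. 11·17.7/36.6 = 5.3197 → s = 31.3197

31.3197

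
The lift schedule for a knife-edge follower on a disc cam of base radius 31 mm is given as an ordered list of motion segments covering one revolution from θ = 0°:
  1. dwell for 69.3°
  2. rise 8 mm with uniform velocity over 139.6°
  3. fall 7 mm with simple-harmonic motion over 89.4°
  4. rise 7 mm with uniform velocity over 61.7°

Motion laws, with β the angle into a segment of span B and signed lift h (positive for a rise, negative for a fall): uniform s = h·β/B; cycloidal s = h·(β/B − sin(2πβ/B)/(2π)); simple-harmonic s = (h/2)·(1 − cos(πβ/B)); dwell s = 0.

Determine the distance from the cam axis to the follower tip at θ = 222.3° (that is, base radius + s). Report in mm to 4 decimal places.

seg 1 [0°–69.3°] dwell: s stays 0.0000
seg 2 [69.3°–208.9°] uniform, h=8: full span → s += 8 → s = 8.0000
seg 3 [208.9°–298.3°] simple-harmonic, h=-7: θ=222.3° here. β=13.4, B=89.4. -7/2·(1 − cos(π·0.1499)) = -0.3809 → s = 7.6191
radial distance = base radius + s = 31 + 7.6191 = 38.6191

38.6191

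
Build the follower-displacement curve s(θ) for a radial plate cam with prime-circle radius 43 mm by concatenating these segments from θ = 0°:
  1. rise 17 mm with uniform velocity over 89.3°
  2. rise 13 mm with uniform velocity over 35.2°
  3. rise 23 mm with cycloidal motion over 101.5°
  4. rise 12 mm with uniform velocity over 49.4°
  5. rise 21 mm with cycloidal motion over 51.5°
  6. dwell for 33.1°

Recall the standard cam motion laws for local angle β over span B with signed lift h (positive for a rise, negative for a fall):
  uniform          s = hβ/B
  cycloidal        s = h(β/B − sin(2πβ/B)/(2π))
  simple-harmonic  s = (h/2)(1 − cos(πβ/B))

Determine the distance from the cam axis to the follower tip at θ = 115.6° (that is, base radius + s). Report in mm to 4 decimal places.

seg 1 [0°–89.3°] uniform, h=17: full span → s += 17 → s = 17.0000
seg 2 [89.3°–124.5°] uniform, h=13: θ=115.6° here. β=26.3, B=35.2. 13·26.3/35.2 = 9.7131 → s = 26.7131
radial distance = base radius + s = 43 + 26.7131 = 69.7131

69.7131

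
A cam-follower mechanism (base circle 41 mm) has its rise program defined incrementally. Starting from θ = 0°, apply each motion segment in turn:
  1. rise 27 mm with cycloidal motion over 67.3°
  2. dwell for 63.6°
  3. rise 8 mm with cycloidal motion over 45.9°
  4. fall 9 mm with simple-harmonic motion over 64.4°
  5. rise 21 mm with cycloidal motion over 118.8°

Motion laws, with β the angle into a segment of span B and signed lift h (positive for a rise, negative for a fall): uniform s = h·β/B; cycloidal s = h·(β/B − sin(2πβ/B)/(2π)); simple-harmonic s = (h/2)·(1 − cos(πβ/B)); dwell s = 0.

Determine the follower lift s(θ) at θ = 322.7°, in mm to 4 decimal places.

seg 1 [0°–67.3°] cycloidal, h=27: full span → s += 27 → s = 27.0000
seg 2 [67.3°–130.9°] dwell: s stays 27.0000
seg 3 [130.9°–176.8°] cycloidal, h=8: full span → s += 8 → s = 35.0000
seg 4 [176.8°–241.2°] simple-harmonic, h=-9: full span → s += -9 → s = 26.0000
seg 5 [241.2°–360°] cycloidal, h=21: θ=322.7° here. β=81.5, B=118.8. 21·(0.6860 − sin(2π·0.6860)/(2π)) = 17.4824 → s = 43.4824

43.4824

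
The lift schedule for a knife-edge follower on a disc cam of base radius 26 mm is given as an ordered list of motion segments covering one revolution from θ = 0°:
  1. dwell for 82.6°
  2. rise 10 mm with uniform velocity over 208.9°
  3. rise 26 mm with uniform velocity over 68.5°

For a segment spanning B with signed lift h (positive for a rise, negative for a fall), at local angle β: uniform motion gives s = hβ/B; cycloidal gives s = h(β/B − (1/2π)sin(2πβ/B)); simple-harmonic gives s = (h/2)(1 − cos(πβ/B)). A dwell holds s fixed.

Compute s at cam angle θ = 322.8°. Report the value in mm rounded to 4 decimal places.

seg 1 [0°–82.6°] dwell: s stays 0.0000
seg 2 [82.6°–291.5°] uniform, h=10: full span → s += 10 → s = 10.0000
seg 3 [291.5°–360°] uniform, h=26: θ=322.8° here. β=31.3, B=68.5. 26·31.3/68.5 = 11.8803 → s = 21.8803

21.8803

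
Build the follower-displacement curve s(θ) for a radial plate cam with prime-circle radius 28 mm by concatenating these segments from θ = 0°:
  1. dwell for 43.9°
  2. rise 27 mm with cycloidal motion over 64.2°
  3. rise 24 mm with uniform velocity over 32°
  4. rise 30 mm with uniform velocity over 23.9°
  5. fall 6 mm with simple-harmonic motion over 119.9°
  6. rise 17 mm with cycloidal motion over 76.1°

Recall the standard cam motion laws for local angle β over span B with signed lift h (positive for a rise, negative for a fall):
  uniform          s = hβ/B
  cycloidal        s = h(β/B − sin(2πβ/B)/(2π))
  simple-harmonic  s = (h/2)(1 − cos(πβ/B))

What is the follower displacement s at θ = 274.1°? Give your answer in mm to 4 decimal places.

seg 1 [0°–43.9°] dwell: s stays 0.0000
seg 2 [43.9°–108.1°] cycloidal, h=27: full span → s += 27 → s = 27.0000
seg 3 [108.1°–140.1°] uniform, h=24: full span → s += 24 → s = 51.0000
seg 4 [140.1°–164°] uniform, h=30: full span → s += 30 → s = 81.0000
seg 5 [164°–283.9°] simple-harmonic, h=-6: θ=274.1° here. β=110.1, B=119.9. -6/2·(1 − cos(π·0.9183)) = -5.9016 → s = 75.0984

75.0984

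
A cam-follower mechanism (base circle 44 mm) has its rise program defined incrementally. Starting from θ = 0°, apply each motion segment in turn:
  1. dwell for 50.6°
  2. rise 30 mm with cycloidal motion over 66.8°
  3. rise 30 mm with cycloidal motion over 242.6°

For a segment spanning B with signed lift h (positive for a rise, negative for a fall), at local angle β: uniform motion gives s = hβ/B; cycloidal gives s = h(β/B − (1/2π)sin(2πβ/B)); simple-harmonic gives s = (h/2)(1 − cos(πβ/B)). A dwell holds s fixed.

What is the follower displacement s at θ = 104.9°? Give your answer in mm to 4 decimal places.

seg 1 [0°–50.6°] dwell: s stays 0.0000
seg 2 [50.6°–117.4°] cycloidal, h=30: θ=104.9° here. β=54.3, B=66.8. 30·(0.8129 − sin(2π·0.8129)/(2π)) = 28.7931 → s = 28.7931

28.7931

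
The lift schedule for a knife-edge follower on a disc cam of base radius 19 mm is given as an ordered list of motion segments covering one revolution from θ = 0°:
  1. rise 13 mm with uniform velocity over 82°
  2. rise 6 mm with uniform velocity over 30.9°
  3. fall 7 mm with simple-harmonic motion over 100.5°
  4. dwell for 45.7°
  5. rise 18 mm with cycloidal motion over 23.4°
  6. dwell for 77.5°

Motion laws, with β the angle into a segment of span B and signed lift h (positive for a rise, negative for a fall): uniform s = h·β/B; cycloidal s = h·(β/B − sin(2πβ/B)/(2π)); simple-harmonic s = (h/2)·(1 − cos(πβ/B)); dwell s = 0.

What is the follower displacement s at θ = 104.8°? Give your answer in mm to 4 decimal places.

seg 1 [0°–82°] uniform, h=13: full span → s += 13 → s = 13.0000
seg 2 [82°–112.9°] uniform, h=6: θ=104.8° here. β=22.8, B=30.9. 6·22.8/30.9 = 4.4272 → s = 17.4272

17.4272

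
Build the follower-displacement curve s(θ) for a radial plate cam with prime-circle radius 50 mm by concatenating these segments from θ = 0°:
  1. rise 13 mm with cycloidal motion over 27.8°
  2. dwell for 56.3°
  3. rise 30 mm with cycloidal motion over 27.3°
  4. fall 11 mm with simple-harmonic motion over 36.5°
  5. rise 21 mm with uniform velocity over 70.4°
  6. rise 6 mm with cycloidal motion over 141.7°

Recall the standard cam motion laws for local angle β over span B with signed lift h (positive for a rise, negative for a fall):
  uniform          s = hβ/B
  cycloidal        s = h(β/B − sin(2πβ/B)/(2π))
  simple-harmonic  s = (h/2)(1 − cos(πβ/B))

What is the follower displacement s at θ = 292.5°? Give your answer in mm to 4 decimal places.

seg 1 [0°–27.8°] cycloidal, h=13: full span → s += 13 → s = 13.0000
seg 2 [27.8°–84.1°] dwell: s stays 13.0000
seg 3 [84.1°–111.4°] cycloidal, h=30: full span → s += 30 → s = 43.0000
seg 4 [111.4°–147.9°] simple-harmonic, h=-11: full span → s += -11 → s = 32.0000
seg 5 [147.9°–218.3°] uniform, h=21: full span → s += 21 → s = 53.0000
seg 6 [218.3°–360°] cycloidal, h=6: θ=292.5° here. β=74.2, B=141.7. 6·(0.5236 − sin(2π·0.5236)/(2π)) = 3.2832 → s = 56.2832

56.2832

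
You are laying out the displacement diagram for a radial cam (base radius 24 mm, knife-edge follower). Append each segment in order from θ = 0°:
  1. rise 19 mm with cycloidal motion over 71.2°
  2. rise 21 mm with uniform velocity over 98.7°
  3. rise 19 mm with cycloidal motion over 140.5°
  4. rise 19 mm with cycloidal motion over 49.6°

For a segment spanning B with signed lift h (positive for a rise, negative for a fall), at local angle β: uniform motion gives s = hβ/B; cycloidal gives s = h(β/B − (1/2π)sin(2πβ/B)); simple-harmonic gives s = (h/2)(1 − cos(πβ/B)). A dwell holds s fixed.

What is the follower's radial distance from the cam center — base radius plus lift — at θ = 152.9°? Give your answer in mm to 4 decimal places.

seg 1 [0°–71.2°] cycloidal, h=19: full span → s += 19 → s = 19.0000
seg 2 [71.2°–169.9°] uniform, h=21: θ=152.9° here. β=81.7, B=98.7. 21·81.7/98.7 = 17.3830 → s = 36.3830
radial distance = base radius + s = 24 + 36.3830 = 60.3830

60.3830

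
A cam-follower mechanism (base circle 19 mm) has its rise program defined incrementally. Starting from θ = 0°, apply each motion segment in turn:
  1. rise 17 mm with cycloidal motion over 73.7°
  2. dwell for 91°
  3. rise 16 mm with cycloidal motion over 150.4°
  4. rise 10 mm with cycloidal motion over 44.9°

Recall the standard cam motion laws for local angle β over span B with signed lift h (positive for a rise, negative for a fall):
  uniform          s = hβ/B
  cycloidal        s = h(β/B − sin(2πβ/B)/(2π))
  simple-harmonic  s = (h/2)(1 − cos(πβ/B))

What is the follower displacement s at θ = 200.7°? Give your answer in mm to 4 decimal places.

seg 1 [0°–73.7°] cycloidal, h=17: full span → s += 17 → s = 17.0000
seg 2 [73.7°–164.7°] dwell: s stays 17.0000
seg 3 [164.7°–315.1°] cycloidal, h=16: θ=200.7° here. β=36, B=150.4. 16·(0.2394 − sin(2π·0.2394)/(2π)) = 1.2890 → s = 18.2890

18.2890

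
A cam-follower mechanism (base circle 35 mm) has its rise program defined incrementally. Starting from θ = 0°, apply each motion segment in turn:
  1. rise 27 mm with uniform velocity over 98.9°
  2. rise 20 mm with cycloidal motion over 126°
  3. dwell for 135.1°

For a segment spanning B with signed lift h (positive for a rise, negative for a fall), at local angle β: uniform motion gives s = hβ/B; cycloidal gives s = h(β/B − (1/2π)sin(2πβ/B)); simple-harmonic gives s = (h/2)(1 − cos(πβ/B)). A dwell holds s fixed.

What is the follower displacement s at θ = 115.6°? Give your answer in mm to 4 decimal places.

seg 1 [0°–98.9°] uniform, h=27: full span → s += 27 → s = 27.0000
seg 2 [98.9°–224.9°] cycloidal, h=20: θ=115.6° here. β=16.7, B=126. 20·(0.1325 − sin(2π·0.1325)/(2π)) = 0.2959 → s = 27.2959

27.2959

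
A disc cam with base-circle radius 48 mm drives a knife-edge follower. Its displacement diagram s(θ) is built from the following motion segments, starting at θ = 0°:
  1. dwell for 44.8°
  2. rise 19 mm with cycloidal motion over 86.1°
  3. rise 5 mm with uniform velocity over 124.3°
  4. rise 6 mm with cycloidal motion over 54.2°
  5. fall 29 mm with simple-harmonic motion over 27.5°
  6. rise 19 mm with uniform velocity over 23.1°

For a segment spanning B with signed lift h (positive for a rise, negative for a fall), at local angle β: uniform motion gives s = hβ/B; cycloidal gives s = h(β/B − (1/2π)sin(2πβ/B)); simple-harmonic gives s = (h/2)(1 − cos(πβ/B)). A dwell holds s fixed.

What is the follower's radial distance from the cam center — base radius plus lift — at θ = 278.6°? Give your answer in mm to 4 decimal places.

seg 1 [0°–44.8°] dwell: s stays 0.0000
seg 2 [44.8°–130.9°] cycloidal, h=19: full span → s += 19 → s = 19.0000
seg 3 [130.9°–255.2°] uniform, h=5: full span → s += 5 → s = 24.0000
seg 4 [255.2°–309.4°] cycloidal, h=6: θ=278.6° here. β=23.4, B=54.2. 6·(0.4317 − sin(2π·0.4317)/(2π)) = 2.1933 → s = 26.1933
radial distance = base radius + s = 48 + 26.1933 = 74.1933

74.1933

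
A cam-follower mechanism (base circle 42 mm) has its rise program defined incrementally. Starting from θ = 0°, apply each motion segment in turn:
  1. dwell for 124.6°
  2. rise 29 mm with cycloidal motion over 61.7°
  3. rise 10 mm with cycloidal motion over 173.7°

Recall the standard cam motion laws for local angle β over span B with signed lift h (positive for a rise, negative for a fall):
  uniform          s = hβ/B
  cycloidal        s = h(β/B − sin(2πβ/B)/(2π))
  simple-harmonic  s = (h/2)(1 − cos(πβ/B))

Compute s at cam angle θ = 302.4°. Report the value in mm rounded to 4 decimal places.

seg 1 [0°–124.6°] dwell: s stays 0.0000
seg 2 [124.6°–186.3°] cycloidal, h=29: full span → s += 29 → s = 29.0000
seg 3 [186.3°–360°] cycloidal, h=10: θ=302.4° here. β=116.1, B=173.7. 10·(0.6684 − sin(2π·0.6684)/(2π)) = 8.0708 → s = 37.0708

37.0708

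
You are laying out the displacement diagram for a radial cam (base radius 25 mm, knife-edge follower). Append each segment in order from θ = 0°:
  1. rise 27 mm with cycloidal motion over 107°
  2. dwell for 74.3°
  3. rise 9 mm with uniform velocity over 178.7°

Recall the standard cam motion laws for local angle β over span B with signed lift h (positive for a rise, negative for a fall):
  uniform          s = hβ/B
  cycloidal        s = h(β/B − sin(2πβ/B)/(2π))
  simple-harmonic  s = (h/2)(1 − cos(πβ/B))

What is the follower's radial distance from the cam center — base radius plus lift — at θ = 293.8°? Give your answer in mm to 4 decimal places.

seg 1 [0°–107°] cycloidal, h=27: full span → s += 27 → s = 27.0000
seg 2 [107°–181.3°] dwell: s stays 27.0000
seg 3 [181.3°–360°] uniform, h=9: θ=293.8° here. β=112.5, B=178.7. 9·112.5/178.7 = 5.6659 → s = 32.6659
radial distance = base radius + s = 25 + 32.6659 = 57.6659

57.6659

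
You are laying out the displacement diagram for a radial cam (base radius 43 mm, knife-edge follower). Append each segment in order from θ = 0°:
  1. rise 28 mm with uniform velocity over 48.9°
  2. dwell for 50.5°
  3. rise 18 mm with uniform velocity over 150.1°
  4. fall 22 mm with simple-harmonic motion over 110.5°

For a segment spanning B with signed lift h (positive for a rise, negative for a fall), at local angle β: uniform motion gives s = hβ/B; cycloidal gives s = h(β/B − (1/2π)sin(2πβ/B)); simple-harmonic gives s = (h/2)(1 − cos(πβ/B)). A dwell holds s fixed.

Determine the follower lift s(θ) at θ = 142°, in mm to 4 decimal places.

seg 1 [0°–48.9°] uniform, h=28: full span → s += 28 → s = 28.0000
seg 2 [48.9°–99.4°] dwell: s stays 28.0000
seg 3 [99.4°–249.5°] uniform, h=18: θ=142° here. β=42.6, B=150.1. 18·42.6/150.1 = 5.1086 → s = 33.1086

33.1086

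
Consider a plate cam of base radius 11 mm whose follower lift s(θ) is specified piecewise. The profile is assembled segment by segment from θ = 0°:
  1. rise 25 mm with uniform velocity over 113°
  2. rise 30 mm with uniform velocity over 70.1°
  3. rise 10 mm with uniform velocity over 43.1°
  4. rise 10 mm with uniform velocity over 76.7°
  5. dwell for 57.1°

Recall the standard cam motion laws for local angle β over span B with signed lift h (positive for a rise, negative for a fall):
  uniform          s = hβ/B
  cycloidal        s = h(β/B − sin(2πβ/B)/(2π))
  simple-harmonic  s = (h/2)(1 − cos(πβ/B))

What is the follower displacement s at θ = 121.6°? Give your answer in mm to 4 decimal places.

seg 1 [0°–113°] uniform, h=25: full span → s += 25 → s = 25.0000
seg 2 [113°–183.1°] uniform, h=30: θ=121.6° here. β=8.6, B=70.1. 30·8.6/70.1 = 3.6805 → s = 28.6805

28.6805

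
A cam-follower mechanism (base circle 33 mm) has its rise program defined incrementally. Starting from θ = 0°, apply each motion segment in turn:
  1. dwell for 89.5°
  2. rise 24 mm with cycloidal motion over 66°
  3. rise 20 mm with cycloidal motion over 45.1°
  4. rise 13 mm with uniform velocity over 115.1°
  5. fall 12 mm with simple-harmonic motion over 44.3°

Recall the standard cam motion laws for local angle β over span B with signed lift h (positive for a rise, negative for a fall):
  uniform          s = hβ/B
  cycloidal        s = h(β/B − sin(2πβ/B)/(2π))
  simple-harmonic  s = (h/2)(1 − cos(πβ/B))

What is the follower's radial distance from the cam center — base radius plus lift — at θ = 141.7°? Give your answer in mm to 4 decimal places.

seg 1 [0°–89.5°] dwell: s stays 0.0000
seg 2 [89.5°–155.5°] cycloidal, h=24: θ=141.7° here. β=52.2, B=66. 24·(0.7909 − sin(2π·0.7909)/(2π)) = 22.6760 → s = 22.6760
radial distance = base radius + s = 33 + 22.6760 = 55.6760

55.6760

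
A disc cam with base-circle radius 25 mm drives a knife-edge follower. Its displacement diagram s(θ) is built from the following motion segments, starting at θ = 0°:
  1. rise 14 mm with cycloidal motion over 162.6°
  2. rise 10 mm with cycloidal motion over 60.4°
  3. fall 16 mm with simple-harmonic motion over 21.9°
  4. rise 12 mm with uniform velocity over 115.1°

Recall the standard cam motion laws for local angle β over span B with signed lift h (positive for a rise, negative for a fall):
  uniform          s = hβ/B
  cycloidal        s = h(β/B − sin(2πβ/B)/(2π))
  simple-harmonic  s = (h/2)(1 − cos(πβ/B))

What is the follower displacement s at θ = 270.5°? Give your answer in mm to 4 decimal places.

seg 1 [0°–162.6°] cycloidal, h=14: full span → s += 14 → s = 14.0000
seg 2 [162.6°–223°] cycloidal, h=10: full span → s += 10 → s = 24.0000
seg 3 [223°–244.9°] simple-harmonic, h=-16: full span → s += -16 → s = 8.0000
seg 4 [244.9°–360°] uniform, h=12: θ=270.5° here. β=25.6, B=115.1. 12·25.6/115.1 = 2.6690 → s = 10.6690

10.6690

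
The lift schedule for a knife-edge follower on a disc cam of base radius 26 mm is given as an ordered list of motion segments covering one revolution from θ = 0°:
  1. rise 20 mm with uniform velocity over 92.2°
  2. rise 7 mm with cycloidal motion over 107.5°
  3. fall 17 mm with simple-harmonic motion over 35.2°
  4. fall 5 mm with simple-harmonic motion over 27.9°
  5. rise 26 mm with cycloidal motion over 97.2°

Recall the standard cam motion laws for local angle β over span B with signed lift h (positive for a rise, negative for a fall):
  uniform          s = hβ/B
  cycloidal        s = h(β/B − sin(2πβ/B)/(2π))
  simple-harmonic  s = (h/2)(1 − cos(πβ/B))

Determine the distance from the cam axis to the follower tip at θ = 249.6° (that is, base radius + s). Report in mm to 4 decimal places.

seg 1 [0°–92.2°] uniform, h=20: full span → s += 20 → s = 20.0000
seg 2 [92.2°–199.7°] cycloidal, h=7: full span → s += 7 → s = 27.0000
seg 3 [199.7°–234.9°] simple-harmonic, h=-17: full span → s += -17 → s = 10.0000
seg 4 [234.9°–262.8°] simple-harmonic, h=-5: θ=249.6° here. β=14.7, B=27.9. -5/2·(1 − cos(π·0.5269)) = -2.7109 → s = 7.2891
radial distance = base radius + s = 26 + 7.2891 = 33.2891

33.2891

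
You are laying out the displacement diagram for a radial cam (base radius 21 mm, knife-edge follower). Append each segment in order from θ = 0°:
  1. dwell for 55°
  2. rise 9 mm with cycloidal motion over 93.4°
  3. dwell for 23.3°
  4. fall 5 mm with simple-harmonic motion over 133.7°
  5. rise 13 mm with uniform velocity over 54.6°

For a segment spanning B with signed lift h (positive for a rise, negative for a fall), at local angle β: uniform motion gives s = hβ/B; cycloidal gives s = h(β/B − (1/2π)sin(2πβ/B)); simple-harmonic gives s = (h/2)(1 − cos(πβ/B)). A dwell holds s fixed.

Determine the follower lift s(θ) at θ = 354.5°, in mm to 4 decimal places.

seg 1 [0°–55°] dwell: s stays 0.0000
seg 2 [55°–148.4°] cycloidal, h=9: full span → s += 9 → s = 9.0000
seg 3 [148.4°–171.7°] dwell: s stays 9.0000
seg 4 [171.7°–305.4°] simple-harmonic, h=-5: full span → s += -5 → s = 4.0000
seg 5 [305.4°–360°] uniform, h=13: θ=354.5° here. β=49.1, B=54.6. 13·49.1/54.6 = 11.6905 → s = 15.6905

15.6905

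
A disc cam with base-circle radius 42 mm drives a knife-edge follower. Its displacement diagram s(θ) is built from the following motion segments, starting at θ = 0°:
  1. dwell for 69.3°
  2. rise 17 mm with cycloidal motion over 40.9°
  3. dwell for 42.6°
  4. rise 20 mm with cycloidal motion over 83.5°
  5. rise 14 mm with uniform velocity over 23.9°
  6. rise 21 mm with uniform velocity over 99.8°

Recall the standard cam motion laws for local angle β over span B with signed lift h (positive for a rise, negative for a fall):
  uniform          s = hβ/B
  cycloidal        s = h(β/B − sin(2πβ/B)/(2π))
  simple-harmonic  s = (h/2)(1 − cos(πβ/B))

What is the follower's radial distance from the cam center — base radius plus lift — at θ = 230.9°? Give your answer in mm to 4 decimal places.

seg 1 [0°–69.3°] dwell: s stays 0.0000
seg 2 [69.3°–110.2°] cycloidal, h=17: full span → s += 17 → s = 17.0000
seg 3 [110.2°–152.8°] dwell: s stays 17.0000
seg 4 [152.8°–236.3°] cycloidal, h=20: θ=230.9° here. β=78.1, B=83.5. 20·(0.9353 − sin(2π·0.9353)/(2π)) = 19.9647 → s = 36.9647
radial distance = base radius + s = 42 + 36.9647 = 78.9647

78.9647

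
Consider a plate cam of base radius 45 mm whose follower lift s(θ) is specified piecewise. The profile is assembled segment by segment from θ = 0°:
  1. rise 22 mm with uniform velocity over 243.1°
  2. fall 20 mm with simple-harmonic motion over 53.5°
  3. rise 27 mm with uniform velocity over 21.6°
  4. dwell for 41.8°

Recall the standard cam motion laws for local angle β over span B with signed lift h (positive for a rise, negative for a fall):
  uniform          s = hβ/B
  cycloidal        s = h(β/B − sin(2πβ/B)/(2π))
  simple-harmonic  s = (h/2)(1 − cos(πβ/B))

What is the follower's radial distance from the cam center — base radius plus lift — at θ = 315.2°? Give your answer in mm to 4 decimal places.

seg 1 [0°–243.1°] uniform, h=22: full span → s += 22 → s = 22.0000
seg 2 [243.1°–296.6°] simple-harmonic, h=-20: full span → s += -20 → s = 2.0000
seg 3 [296.6°–318.2°] uniform, h=27: θ=315.2° here. β=18.6, B=21.6. 27·18.6/21.6 = 23.2500 → s = 25.2500
radial distance = base radius + s = 45 + 25.2500 = 70.2500

70.2500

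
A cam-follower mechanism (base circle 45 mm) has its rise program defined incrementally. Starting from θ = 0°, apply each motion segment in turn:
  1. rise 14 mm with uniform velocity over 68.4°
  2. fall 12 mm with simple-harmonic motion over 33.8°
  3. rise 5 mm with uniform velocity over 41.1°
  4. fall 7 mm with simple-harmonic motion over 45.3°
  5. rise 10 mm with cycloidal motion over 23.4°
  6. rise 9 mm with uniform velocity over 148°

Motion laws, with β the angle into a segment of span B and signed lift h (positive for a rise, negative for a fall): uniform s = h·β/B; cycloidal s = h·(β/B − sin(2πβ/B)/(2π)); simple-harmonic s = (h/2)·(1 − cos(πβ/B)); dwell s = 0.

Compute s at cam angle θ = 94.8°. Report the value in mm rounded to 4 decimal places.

seg 1 [0°–68.4°] uniform, h=14: full span → s += 14 → s = 14.0000
seg 2 [68.4°–102.2°] simple-harmonic, h=-12: θ=94.8° here. β=26.4, B=33.8. -12/2·(1 − cos(π·0.7811)) = -10.6359 → s = 3.3641

3.3641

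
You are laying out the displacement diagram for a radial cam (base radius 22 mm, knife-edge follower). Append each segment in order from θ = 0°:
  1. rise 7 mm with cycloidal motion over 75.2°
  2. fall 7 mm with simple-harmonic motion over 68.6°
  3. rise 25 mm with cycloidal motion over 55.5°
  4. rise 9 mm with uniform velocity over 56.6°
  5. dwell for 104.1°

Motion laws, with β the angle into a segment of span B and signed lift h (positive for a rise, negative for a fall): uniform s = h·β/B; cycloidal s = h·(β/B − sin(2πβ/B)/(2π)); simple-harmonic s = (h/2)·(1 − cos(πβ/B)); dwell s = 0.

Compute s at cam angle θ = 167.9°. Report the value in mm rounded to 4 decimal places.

seg 1 [0°–75.2°] cycloidal, h=7: full span → s += 7 → s = 7.0000
seg 2 [75.2°–143.8°] simple-harmonic, h=-7: full span → s += -7 → s = 0.0000
seg 3 [143.8°–199.3°] cycloidal, h=25: θ=167.9° here. β=24.1, B=55.5. 25·(0.4342 − sin(2π·0.4342)/(2π)) = 9.2581 → s = 9.2581

9.2581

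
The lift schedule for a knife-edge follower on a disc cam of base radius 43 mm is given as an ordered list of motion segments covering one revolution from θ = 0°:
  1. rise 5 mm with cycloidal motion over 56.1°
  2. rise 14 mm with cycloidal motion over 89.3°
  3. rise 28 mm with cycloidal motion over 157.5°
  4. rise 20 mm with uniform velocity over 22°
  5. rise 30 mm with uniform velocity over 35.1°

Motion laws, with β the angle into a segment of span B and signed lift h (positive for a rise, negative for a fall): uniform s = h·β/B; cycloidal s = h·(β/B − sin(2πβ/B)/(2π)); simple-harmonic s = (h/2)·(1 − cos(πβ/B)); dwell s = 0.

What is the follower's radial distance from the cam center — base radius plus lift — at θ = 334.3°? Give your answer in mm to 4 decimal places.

seg 1 [0°–56.1°] cycloidal, h=5: full span → s += 5 → s = 5.0000
seg 2 [56.1°–145.4°] cycloidal, h=14: full span → s += 14 → s = 19.0000
seg 3 [145.4°–302.9°] cycloidal, h=28: full span → s += 28 → s = 47.0000
seg 4 [302.9°–324.9°] uniform, h=20: full span → s += 20 → s = 67.0000
seg 5 [324.9°–360°] uniform, h=30: θ=334.3° here. β=9.4, B=35.1. 30·9.4/35.1 = 8.0342 → s = 75.0342
radial distance = base radius + s = 43 + 75.0342 = 118.0342

118.0342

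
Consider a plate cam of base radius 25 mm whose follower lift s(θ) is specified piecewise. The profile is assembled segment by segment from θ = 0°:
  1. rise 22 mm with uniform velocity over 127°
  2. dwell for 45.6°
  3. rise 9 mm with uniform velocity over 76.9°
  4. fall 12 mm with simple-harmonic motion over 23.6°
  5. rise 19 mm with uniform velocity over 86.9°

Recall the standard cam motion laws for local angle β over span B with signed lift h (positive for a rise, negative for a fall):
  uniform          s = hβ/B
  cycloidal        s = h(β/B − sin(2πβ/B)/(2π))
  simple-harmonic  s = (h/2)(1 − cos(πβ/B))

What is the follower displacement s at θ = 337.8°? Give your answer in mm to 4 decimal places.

seg 1 [0°–127°] uniform, h=22: full span → s += 22 → s = 22.0000
seg 2 [127°–172.6°] dwell: s stays 22.0000
seg 3 [172.6°–249.5°] uniform, h=9: full span → s += 9 → s = 31.0000
seg 4 [249.5°–273.1°] simple-harmonic, h=-12: full span → s += -12 → s = 19.0000
seg 5 [273.1°–360°] uniform, h=19: θ=337.8° here. β=64.7, B=86.9. 19·64.7/86.9 = 14.1461 → s = 33.1461

33.1461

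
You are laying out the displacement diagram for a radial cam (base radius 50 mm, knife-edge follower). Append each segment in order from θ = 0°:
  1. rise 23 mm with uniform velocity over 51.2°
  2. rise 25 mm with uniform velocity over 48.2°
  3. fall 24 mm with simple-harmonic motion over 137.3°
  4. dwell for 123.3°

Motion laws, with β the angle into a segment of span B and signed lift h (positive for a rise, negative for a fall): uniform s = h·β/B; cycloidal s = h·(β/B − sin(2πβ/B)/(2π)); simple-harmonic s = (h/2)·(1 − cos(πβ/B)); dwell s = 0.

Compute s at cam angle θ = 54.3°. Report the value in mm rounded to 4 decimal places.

seg 1 [0°–51.2°] uniform, h=23: full span → s += 23 → s = 23.0000
seg 2 [51.2°–99.4°] uniform, h=25: θ=54.3° here. β=3.1, B=48.2. 25·3.1/48.2 = 1.6079 → s = 24.6079

24.6079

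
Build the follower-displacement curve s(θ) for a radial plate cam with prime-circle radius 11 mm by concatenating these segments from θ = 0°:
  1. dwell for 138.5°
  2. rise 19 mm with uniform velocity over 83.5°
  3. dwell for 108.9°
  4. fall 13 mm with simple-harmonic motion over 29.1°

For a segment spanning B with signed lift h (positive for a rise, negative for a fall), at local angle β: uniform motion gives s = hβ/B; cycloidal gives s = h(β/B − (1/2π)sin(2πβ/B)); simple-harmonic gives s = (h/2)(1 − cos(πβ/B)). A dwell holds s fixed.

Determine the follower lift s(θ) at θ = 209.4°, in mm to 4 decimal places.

seg 1 [0°–138.5°] dwell: s stays 0.0000
seg 2 [138.5°–222°] uniform, h=19: θ=209.4° here. β=70.9, B=83.5. 19·70.9/83.5 = 16.1329 → s = 16.1329

16.1329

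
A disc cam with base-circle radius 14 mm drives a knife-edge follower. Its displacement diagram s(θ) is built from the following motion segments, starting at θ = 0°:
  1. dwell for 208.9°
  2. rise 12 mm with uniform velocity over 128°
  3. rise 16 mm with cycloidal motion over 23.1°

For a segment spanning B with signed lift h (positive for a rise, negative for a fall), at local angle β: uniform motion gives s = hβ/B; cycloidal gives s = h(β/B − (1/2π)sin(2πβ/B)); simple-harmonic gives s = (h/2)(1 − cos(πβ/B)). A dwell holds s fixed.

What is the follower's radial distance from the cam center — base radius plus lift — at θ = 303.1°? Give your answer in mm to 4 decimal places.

seg 1 [0°–208.9°] dwell: s stays 0.0000
seg 2 [208.9°–336.9°] uniform, h=12: θ=303.1° here. β=94.2, B=128. 12·94.2/128 = 8.8313 → s = 8.8313
radial distance = base radius + s = 14 + 8.8313 = 22.8313

22.8313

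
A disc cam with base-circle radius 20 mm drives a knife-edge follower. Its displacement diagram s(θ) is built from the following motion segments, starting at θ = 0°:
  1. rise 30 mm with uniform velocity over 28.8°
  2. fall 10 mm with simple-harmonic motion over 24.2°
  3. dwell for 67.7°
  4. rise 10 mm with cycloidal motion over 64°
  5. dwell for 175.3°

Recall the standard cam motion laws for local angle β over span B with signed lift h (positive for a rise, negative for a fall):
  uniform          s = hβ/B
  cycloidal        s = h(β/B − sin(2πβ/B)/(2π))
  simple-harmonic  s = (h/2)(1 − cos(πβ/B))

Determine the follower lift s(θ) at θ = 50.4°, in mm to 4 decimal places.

seg 1 [0°–28.8°] uniform, h=30: full span → s += 30 → s = 30.0000
seg 2 [28.8°–53°] simple-harmonic, h=-10: θ=50.4° here. β=21.6, B=24.2. -10/2·(1 − cos(π·0.8926)) = -9.7179 → s = 20.2821

20.2821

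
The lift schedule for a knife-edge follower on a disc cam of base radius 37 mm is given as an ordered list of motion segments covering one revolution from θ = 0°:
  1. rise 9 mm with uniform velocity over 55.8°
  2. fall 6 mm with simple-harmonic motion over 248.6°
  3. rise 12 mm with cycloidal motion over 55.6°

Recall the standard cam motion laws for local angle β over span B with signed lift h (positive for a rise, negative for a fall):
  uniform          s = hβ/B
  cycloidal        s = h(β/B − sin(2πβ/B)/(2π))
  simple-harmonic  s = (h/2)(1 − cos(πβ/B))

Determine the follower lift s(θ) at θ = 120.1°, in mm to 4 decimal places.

seg 1 [0°–55.8°] uniform, h=9: full span → s += 9 → s = 9.0000
seg 2 [55.8°–304.4°] simple-harmonic, h=-6: θ=120.1° here. β=64.3, B=248.6. -6/2·(1 − cos(π·0.2586)) = -0.9371 → s = 8.0629

8.0629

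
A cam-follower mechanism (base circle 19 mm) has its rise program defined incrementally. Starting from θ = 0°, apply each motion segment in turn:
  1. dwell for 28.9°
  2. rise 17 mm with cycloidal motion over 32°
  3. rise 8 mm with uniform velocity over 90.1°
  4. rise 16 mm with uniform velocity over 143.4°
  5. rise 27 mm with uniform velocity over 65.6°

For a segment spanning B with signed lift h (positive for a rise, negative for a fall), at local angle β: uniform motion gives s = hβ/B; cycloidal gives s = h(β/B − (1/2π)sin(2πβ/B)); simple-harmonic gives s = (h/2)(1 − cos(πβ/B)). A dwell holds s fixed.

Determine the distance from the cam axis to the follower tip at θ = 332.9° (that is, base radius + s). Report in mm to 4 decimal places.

seg 1 [0°–28.9°] dwell: s stays 0.0000
seg 2 [28.9°–60.9°] cycloidal, h=17: full span → s += 17 → s = 17.0000
seg 3 [60.9°–151°] uniform, h=8: full span → s += 8 → s = 25.0000
seg 4 [151°–294.4°] uniform, h=16: full span → s += 16 → s = 41.0000
seg 5 [294.4°–360°] uniform, h=27: θ=332.9° here. β=38.5, B=65.6. 27·38.5/65.6 = 15.8460 → s = 56.8460
radial distance = base radius + s = 19 + 56.8460 = 75.8460

75.8460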